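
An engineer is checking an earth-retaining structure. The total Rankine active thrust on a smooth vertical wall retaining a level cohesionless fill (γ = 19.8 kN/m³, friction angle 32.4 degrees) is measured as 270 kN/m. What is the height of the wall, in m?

9.50 m

K_a = 0.3022. P_a = ½ K_a γ H² ⇒ H = √(2P_a/(K_a γ)).
H = √(2×270/(0.3022×19.8)) = 9.499 m.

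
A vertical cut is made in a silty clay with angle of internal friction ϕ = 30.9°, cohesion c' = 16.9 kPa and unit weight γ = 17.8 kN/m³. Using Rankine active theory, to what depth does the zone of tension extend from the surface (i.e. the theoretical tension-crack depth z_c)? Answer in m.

K_a = tan²(45° − 30.9°/2) = 0.3214; √K_a = 0.5669.
The active pressure is zero where K_a γ z = 2c√K_a, so z_c = 2c/(γ√K_a) = 2×16.9/(17.8×0.5669) = 3.349 m.

3.35 m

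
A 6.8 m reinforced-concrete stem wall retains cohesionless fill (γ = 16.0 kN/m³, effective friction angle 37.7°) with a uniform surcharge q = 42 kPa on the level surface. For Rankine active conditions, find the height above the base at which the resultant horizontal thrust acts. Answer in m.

2.76 m

K_a = 0.2411.
Triangular part P₁ = ½K_aγH² = 89.17 at H/3 = 2.267 m; rectangular part P₂ = K_a q H = 68.85 at H/2 = 3.400 m.
ȳ = (P₁·2.267 + P₂·3.400)/(P₁+P₂) = 2.760 m.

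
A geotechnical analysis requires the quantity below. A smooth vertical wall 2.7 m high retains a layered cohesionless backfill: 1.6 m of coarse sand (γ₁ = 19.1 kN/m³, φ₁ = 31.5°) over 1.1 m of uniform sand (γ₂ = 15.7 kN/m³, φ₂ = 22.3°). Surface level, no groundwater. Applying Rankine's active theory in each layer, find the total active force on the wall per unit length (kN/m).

K_a1 = tan²(45°−31.5°/2) = 0.3136; K_a2 = tan²(45°−22.3°/2) = 0.4498.
Layer 1: σ at base = K_a1 γ₁ h₁ = 9.585 kPa; P₁ = ½×9.585×1.6 = 7.668.
Layer 2: σ_v at top = γ₁h₁ = 30.56; σ_h top = K_a2×30.56 = 13.75; σ_h base = K_a2×(30.56+15.7×1.1) = 21.52.
P₂ = ½(13.75+21.52)×1.1 = 19.39. Total P_a = 7.668+19.39 = 27.06 kN/m.

27.1 kN/m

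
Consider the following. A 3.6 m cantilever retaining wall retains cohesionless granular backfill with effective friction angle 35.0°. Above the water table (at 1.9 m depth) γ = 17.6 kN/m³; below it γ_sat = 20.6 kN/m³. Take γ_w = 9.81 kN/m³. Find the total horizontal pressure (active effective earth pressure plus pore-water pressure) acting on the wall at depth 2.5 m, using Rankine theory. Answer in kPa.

K_a = (1 − sin φ)/(1 + sin φ) = 0.2710.
γ' = 20.6 − 9.81 = 10.79 kN/m³.
Effective vertical stress at 2.5 m: σ'_v = 17.6×1.9 + 10.79×0.600 = 39.91 kPa.
σ'_h = K_a σ'_v = 0.2710 × 39.91 = 10.82 kPa; u = γ_w × 0.600 = 5.886 kPa.
Total σ_h = 10.82 + 5.886 = 16.70 kPa.

16.7 kPa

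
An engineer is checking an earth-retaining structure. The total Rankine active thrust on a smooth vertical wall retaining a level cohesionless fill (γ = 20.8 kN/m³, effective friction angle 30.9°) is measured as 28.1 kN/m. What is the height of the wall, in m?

2.90 m

K_a = 0.3214. P_a = ½ K_a γ H² ⇒ H = √(2P_a/(K_a γ)).
H = √(2×28.1/(0.3214×20.8)) = 2.899 m.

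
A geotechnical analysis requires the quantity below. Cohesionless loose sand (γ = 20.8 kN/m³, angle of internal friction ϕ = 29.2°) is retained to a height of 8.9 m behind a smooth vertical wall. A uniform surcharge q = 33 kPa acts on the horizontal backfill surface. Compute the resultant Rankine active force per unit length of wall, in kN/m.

385 kN/m

K_a = tan²(45° − φ/2) = 0.3442.
Soil triangle: ½ K_a γ H² = 0.5×0.3442×20.8×8.9² = 283.6 kN/m.
Surcharge rectangle: K_a q H = 0.3442×33×8.9 = 101.1 kN/m.
Total = 283.6 + 101.1 = 384.7 kN/m.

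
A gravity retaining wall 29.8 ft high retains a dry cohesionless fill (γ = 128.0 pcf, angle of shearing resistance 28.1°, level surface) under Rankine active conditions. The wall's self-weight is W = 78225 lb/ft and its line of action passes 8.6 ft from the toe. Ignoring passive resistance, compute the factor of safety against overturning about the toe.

K_a = tan²(45° − 28.1°/2) = 0.3596.
P_a = ½K_aγH² = 0.5×0.3596×128.0×29.8² = 20440 lb/ft, acting at H/3 = 9.933 ft above the base.
Overturning moment M_o = P_a × H/3 = 20440 × 9.933 = 203000.
Resisting moment M_r = W × 8.6 = 78225 × 8.6 = 672700.
FS_overturning = M_r/M_o = 672700/203000 = 3.314.

3.31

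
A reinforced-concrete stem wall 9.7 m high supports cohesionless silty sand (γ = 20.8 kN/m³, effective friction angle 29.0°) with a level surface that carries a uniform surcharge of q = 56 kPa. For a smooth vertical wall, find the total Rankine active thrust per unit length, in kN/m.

K_a = tan²(45° − φ/2) = 0.3470.
Soil triangle: ½ K_a γ H² = 0.5×0.3470×20.8×9.7² = 339.5 kN/m.
Surcharge rectangle: K_a q H = 0.3470×56×9.7 = 188.5 kN/m.
Total = 339.5 + 188.5 = 528.0 kN/m.

528 kN/m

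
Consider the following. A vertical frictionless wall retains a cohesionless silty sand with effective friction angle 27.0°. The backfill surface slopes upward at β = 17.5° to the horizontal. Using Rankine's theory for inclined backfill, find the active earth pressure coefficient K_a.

K_a = cos β · (cos β − √(cos²β − cos²φ)) / (cos β + √(cos²β − cos²φ)).
cos β = 0.9537, cos φ = 0.8910, √(cos²β − cos²φ) = 0.3401.
K_a = 0.9537 × (0.9537 − 0.3401)/(0.9537 + 0.3401) = 0.4523.

0.452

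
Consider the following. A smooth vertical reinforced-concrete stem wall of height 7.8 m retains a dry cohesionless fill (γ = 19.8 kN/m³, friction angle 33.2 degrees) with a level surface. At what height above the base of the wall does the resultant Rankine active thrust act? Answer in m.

2.60 m

K_a = 0.2924.
The pressure distribution is triangular, so the resultant acts at H/3 above the base = 7.8/3 = 2.600 m.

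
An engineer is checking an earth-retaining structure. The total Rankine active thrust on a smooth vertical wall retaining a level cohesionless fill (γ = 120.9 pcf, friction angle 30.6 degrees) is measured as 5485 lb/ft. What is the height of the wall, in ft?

16.7 ft

K_a = 0.3253. P_a = ½ K_a γ H² ⇒ H = √(2P_a/(K_a γ)).
H = √(2×5485/(0.3253×120.9)) = 16.70 ft.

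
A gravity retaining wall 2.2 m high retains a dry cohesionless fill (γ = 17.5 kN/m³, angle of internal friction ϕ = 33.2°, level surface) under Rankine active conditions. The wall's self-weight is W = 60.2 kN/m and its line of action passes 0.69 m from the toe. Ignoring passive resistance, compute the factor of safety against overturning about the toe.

K_a = tan²(45° − 33.2°/2) = 0.2924.
P_a = ½K_aγH² = 0.5×0.2924×17.5×2.2² = 12.38 kN/m, acting at H/3 = 0.7333 m above the base.
Overturning moment M_o = P_a × H/3 = 12.38 × 0.7333 = 9.080.
Resisting moment M_r = W × 0.69 = 60.2 × 0.69 = 41.54.
FS_overturning = M_r/M_o = 41.54/9.080 = 4.575.

4.57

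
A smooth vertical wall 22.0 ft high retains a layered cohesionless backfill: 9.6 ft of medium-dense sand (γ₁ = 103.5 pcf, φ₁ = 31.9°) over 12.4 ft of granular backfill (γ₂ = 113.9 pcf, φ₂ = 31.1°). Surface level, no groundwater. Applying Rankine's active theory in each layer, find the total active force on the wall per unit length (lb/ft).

8190 lb/ft

K_a1 = tan²(45°−31.9°/2) = 0.3085; K_a2 = tan²(45°−31.1°/2) = 0.3188.
Layer 1: σ at base = K_a1 γ₁ h₁ = 306.6 psf; P₁ = ½×306.6×9.6 = 1471.
Layer 2: σ_v at top = γ₁h₁ = 993.6; σ_h top = K_a2×993.6 = 316.8; σ_h base = K_a2×(993.6+113.9×12.4) = 767.0.
P₂ = ½(316.8+767.0)×12.4 = 6719. Total P_a = 1471+6719 = 8191 lb/ft.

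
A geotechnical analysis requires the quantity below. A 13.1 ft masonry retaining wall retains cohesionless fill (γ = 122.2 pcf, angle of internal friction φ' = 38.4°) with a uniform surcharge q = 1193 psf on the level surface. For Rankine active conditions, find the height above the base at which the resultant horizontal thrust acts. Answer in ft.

5.67 ft

K_a = 0.2337.
Triangular part P₁ = ½K_aγH² = 2450 at H/3 = 4.367 ft; rectangular part P₂ = K_a q H = 3652 at H/2 = 6.550 ft.
ȳ = (P₁·4.367 + P₂·6.550)/(P₁+P₂) = 5.673 ft.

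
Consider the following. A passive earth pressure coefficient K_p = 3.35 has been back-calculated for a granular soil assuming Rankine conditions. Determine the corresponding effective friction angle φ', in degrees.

K_p = (1+sin φ)/(1−sin φ) ⇒ sin φ = (K_p − 1)/(K_p + 1) = 0.5402.
φ = arcsin(0.5402) = 32.70°.

32.7°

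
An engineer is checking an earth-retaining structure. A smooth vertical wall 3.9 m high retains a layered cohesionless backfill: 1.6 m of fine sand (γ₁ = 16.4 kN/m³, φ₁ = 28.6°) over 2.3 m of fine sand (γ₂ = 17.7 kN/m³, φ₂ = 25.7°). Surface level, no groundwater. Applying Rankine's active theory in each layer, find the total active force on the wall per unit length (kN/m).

49.7 kN/m

K_a1 = tan²(45°−28.6°/2) = 0.3525; K_a2 = tan²(45°−25.7°/2) = 0.3950.
Layer 1: σ at base = K_a1 γ₁ h₁ = 9.251 kPa; P₁ = ½×9.251×1.6 = 7.401.
Layer 2: σ_v at top = γ₁h₁ = 26.24; σ_h top = K_a2×26.24 = 10.37; σ_h base = K_a2×(26.24+17.7×2.3) = 26.45.
P₂ = ½(10.37+26.45)×2.3 = 42.33. Total P_a = 7.401+42.33 = 49.74 kN/m.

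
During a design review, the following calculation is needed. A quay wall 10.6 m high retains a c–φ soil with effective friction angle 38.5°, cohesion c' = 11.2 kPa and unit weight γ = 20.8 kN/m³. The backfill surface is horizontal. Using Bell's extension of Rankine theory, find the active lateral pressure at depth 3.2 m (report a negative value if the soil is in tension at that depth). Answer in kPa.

4.68 kPa

K_a = (1 − sin φ)/(1 + sin φ) = 0.2327.
σ_a = K_a γ z − 2c√K_a = 0.2327×20.8×3.2 − 2×11.2×0.4823 = 4.681 kPa.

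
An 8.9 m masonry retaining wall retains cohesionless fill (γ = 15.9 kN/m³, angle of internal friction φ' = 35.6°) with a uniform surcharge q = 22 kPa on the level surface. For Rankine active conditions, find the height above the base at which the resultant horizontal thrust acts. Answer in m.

3.32 m

K_a = 0.2641.
Triangular part P₁ = ½K_aγH² = 166.3 at H/3 = 2.967 m; rectangular part P₂ = K_a q H = 51.72 at H/2 = 4.450 m.
ȳ = (P₁·2.967 + P₂·4.450)/(P₁+P₂) = 3.318 m.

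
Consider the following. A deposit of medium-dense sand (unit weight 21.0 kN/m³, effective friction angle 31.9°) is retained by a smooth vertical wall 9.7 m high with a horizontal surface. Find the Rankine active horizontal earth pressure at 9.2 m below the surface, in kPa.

59.6 kPa

K_a = (1 − sin φ)/(1 + sin φ) = 0.3085.
σ_h = K_a γ z = 0.3085 × 21.0 × 9.2 = 59.61 kPa.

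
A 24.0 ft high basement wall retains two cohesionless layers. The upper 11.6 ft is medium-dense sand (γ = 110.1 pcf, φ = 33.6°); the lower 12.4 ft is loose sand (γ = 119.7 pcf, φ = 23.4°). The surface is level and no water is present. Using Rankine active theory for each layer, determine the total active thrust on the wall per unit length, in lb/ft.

12900 lb/ft

K_a1 = tan²(45°−33.6°/2) = 0.2875; K_a2 = tan²(45°−23.4°/2) = 0.4315.
Layer 1: σ at base = K_a1 γ₁ h₁ = 367.2 psf; P₁ = ½×367.2×11.6 = 2130.
Layer 2: σ_v at top = γ₁h₁ = 1277; σ_h top = K_a2×1277 = 551.1; σ_h base = K_a2×(1277+119.7×12.4) = 1192.
P₂ = ½(551.1+1192)×12.4 = 10800. Total P_a = 2130+10800 = 12930 lb/ft.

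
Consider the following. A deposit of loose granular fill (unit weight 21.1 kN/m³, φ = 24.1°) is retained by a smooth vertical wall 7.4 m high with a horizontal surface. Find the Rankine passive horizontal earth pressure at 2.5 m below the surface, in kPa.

126 kPa

K_p = (1 + sin φ)/(1 − sin φ) = 2.380.
σ_h = K_p γ z = 2.380 × 21.1 × 2.5 = 125.6 kPa.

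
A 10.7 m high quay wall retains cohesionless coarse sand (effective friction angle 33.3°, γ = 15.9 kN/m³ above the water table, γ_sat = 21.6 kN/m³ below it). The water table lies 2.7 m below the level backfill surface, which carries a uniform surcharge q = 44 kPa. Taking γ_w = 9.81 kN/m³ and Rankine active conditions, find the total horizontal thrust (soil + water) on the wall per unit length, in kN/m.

678 kN/m

K_a = tan²(45° − φ/2) = 0.2911.
γ' = 21.6 − 9.81 = 11.79 kN/m³. h₂ = H − d_w = 8.0 m.
σ'_h: at surface K_a·q = 12.81; at WT K_a(q+γd_w) = 25.31; at base K_a(q+γd_w+γ'h₂) = 52.77 kPa.
P₁ = ½(12.81+25.31)×2.7 = 51.46; P₂ = ½(25.31+52.77)×8.0 = 312.3; P_w = ½γ_w h₂² = 313.9.
Total = 51.46+312.3+313.9 = 677.7 kN/m.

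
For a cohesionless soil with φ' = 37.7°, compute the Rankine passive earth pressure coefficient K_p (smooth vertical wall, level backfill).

K_p = (1 + sin φ)/(1 − sin φ) = tan²(45° + 37.7°/2) = 4.148.

4.15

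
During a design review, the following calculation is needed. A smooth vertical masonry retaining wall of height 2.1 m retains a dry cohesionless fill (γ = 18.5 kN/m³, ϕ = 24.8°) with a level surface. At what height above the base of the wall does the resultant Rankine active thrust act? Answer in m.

0.700 m

K_a = 0.4090.
The pressure distribution is triangular, so the resultant acts at H/3 above the base = 2.1/3 = 0.7000 m.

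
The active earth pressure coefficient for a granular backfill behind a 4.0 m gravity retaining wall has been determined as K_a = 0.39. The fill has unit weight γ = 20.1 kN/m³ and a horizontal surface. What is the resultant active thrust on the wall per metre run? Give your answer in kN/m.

P = ½ K_a γ H² = 0.5 × 0.39 × 20.1 × 4.0² = 62.71 kN/m.

62.7 kN/m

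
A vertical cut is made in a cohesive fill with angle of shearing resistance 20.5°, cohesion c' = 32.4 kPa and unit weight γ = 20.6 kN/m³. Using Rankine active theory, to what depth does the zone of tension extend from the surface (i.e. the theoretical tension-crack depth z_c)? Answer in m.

K_a = tan²(45° − 20.5°/2) = 0.4813; √K_a = 0.6937.
The active pressure is zero where K_a γ z = 2c√K_a, so z_c = 2c/(γ√K_a) = 2×32.4/(20.6×0.6937) = 4.534 m.

4.53 m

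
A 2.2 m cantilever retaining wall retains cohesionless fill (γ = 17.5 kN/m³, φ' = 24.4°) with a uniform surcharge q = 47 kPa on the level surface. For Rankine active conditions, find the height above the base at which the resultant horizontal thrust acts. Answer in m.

0.993 m

K_a = 0.4153.
Triangular part P₁ = ½K_aγH² = 17.59 at H/3 = 0.7333 m; rectangular part P₂ = K_a q H = 42.94 at H/2 = 1.100 m.
ȳ = (P₁·0.7333 + P₂·1.100)/(P₁+P₂) = 0.9935 m.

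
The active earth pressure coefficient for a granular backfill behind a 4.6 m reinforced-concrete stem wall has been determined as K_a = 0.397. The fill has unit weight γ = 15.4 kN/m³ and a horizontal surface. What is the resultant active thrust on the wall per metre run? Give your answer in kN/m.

64.7 kN/m

P = ½ K_a γ H² = 0.5 × 0.397 × 15.4 × 4.6² = 64.68 kN/m.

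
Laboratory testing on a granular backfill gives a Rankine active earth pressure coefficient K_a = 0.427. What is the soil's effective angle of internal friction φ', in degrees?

K_a = tan²(45° − φ/2) ⇒ 45° − φ/2 = arctan(√0.427) = 33.16°.
φ = 2(45° − 33.16°) = 23.67°.

23.7°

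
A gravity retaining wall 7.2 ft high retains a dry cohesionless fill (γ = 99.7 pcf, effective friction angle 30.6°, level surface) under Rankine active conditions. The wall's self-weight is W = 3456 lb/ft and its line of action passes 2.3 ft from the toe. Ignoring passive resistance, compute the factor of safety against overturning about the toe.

3.94

K_a = tan²(45° − 30.6°/2) = 0.3253.
P_a = ½K_aγH² = 0.5×0.3253×99.7×7.2² = 840.8 lb/ft, acting at H/3 = 2.400 ft above the base.
Overturning moment M_o = P_a × H/3 = 840.8 × 2.400 = 2018.
Resisting moment M_r = W × 2.3 = 3456 × 2.3 = 7949.
FS_overturning = M_r/M_o = 7949/2018 = 3.939.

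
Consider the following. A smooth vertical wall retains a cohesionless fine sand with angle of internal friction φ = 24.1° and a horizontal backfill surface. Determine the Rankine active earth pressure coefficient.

K_a = (1 − sin φ)/(1 + sin φ) = (1 − sin 24.1°)/(1 + sin 24.1°) = 0.4201.

0.420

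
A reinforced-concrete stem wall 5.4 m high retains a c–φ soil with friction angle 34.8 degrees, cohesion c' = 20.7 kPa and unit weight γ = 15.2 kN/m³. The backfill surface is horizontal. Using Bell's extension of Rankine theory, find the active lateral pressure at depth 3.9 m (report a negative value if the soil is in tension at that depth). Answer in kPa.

K_a = (1 − sin φ)/(1 + sin φ) = 0.2733.
σ_a = K_a γ z − 2c√K_a = 0.2733×15.2×3.9 − 2×20.7×0.5228 = -5.442 kPa.

-5.44 kPa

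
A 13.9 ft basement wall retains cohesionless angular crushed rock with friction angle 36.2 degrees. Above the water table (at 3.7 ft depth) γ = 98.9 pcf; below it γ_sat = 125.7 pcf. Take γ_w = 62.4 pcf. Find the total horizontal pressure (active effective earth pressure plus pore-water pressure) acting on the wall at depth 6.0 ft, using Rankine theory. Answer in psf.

275 psf

K_a = (1 − sin φ)/(1 + sin φ) = 0.2574.
γ' = 125.7 − 62.4 = 63.30 pcf.
Effective vertical stress at 6.0 ft: σ'_v = 98.9×3.7 + 63.30×2.30 = 511.5 psf.
σ'_h = K_a σ'_v = 0.2574 × 511.5 = 131.7 psf; u = γ_w × 2.30 = 143.5 psf.
Total σ_h = 131.7 + 143.5 = 275.2 psf.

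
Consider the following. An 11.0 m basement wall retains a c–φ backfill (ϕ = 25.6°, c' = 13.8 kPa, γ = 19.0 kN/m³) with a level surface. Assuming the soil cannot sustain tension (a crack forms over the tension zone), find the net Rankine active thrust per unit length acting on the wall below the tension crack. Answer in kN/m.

285 kN/m

K_a = 0.3966; √K_a = 0.6297.
Tension-crack depth z_c = 2c/(γ√K_a) = 2×13.8/(19.0×0.6297) = 2.307 m.
σ_a at base = K_a γ H − 2c√K_a = 0.3966×19.0×11.0 − 2×13.8×0.6297 = 65.50 kPa.
P_a = ½ × 65.50 × (H − z_c) = 0.5×65.50×8.693 = 284.7 kN/m.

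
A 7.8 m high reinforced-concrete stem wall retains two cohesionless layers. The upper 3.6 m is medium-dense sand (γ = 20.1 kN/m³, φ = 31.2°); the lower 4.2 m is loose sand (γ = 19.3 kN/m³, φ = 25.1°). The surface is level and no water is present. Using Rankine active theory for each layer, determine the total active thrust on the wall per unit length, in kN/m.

233 kN/m

K_a1 = tan²(45°−31.2°/2) = 0.3175; K_a2 = tan²(45°−25.1°/2) = 0.4043.
Layer 1: σ at base = K_a1 γ₁ h₁ = 22.97 kPa; P₁ = ½×22.97×3.6 = 41.35.
Layer 2: σ_v at top = γ₁h₁ = 72.36; σ_h top = K_a2×72.36 = 29.25; σ_h base = K_a2×(72.36+19.3×4.2) = 62.03.
P₂ = ½(29.25+62.03)×4.2 = 191.7. Total P_a = 41.35+191.7 = 233.0 kN/m.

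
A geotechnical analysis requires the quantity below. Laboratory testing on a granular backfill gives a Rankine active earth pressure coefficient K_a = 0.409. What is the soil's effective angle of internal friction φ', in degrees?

24.8°

K_a = tan²(45° − φ/2) ⇒ 45° − φ/2 = arctan(√0.409) = 32.60°.
φ = 2(45° − 32.60°) = 24.80°.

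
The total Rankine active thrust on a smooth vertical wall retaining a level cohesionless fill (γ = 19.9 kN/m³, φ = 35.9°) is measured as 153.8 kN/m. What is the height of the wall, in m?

7.70 m

K_a = 0.2607. P_a = ½ K_a γ H² ⇒ H = √(2P_a/(K_a γ)).
H = √(2×153.8/(0.2607×19.9)) = 7.700 m.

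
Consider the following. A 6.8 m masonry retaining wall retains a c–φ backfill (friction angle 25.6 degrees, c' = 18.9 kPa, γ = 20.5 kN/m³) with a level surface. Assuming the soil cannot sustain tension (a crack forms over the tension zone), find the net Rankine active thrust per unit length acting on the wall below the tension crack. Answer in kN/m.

60.9 kN/m

K_a = 0.3966; √K_a = 0.6297.
Tension-crack depth z_c = 2c/(γ√K_a) = 2×18.9/(20.5×0.6297) = 2.928 m.
σ_a at base = K_a γ H − 2c√K_a = 0.3966×20.5×6.8 − 2×18.9×0.6297 = 31.48 kPa.
P_a = ½ × 31.48 × (H − z_c) = 0.5×31.48×3.872 = 60.94 kN/m.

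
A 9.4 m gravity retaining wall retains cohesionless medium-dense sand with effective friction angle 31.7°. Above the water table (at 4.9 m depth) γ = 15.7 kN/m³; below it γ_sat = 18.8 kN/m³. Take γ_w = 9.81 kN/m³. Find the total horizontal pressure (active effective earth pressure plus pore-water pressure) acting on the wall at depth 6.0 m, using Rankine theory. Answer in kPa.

K_a = (1 − sin φ)/(1 + sin φ) = 0.3111.
γ' = 18.8 − 9.81 = 8.990 kN/m³.
Effective vertical stress at 6.0 m: σ'_v = 15.7×4.9 + 8.990×1.10 = 86.82 kPa.
σ'_h = K_a σ'_v = 0.3111 × 86.82 = 27.01 kPa; u = γ_w × 1.10 = 10.79 kPa.
Total σ_h = 27.01 + 10.79 = 37.80 kPa.

37.8 kPa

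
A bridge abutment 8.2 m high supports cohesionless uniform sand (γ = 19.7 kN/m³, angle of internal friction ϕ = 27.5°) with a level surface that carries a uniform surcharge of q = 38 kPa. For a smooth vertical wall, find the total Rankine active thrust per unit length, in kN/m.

359 kN/m

K_a = tan²(45° − φ/2) = 0.3682.
Soil triangle: ½ K_a γ H² = 0.5×0.3682×19.7×8.2² = 243.9 kN/m.
Surcharge rectangle: K_a q H = 0.3682×38×8.2 = 114.7 kN/m.
Total = 243.9 + 114.7 = 358.6 kN/m.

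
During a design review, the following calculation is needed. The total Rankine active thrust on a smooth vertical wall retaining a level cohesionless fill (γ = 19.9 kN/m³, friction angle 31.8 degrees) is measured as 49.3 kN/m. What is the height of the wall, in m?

K_a = 0.3098. P_a = ½ K_a γ H² ⇒ H = √(2P_a/(K_a γ)).
H = √(2×49.3/(0.3098×19.9)) = 3.999 m.

4.00 m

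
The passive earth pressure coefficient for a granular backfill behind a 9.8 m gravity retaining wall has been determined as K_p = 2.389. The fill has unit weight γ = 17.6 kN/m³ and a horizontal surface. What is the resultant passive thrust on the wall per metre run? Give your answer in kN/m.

2020 kN/m

P = ½ K_p γ H² = 0.5 × 2.389 × 17.6 × 9.8² = 2019 kN/m.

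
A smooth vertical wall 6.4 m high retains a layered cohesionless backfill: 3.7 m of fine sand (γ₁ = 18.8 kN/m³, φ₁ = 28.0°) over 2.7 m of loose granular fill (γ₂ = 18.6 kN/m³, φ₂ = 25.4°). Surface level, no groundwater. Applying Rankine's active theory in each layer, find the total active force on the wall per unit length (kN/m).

149 kN/m

K_a1 = tan²(45°−28.0°/2) = 0.3610; K_a2 = tan²(45°−25.4°/2) = 0.3996.
Layer 1: σ at base = K_a1 γ₁ h₁ = 25.11 kPa; P₁ = ½×25.11×3.7 = 46.46.
Layer 2: σ_v at top = γ₁h₁ = 69.56; σ_h top = K_a2×69.56 = 27.80; σ_h base = K_a2×(69.56+18.6×2.7) = 47.87.
P₂ = ½(27.80+47.87)×2.7 = 102.2. Total P_a = 46.46+102.2 = 148.6 kN/m.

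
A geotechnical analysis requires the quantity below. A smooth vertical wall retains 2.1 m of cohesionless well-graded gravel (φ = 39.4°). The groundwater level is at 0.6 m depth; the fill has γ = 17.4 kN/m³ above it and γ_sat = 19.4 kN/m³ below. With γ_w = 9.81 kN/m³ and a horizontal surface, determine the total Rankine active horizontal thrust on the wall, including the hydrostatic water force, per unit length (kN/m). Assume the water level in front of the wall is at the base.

K_a = tan²(45° − φ/2) = 0.2234.
γ' = 19.4 − 9.81 = 9.590 kN/m³. Depth below WT = 1.5 m.
σ'_h at WT = K_a γ d_w = 2.333 kPa; at base = 2.333 + K_a γ' × 1.5 = 5.547 kPa.
P₁ (0–0.6 m) = ½×2.333×0.6 = 0.6998. P₂ (0.6–2.1 m) = ½(2.333+5.547)×1.5 = 5.910.
P_w = ½ γ_w h₂² = 0.5×9.81×1.5² = 11.04. Total = 0.6998+5.910+11.04 = 17.65 kN/m.

17.6 kN/m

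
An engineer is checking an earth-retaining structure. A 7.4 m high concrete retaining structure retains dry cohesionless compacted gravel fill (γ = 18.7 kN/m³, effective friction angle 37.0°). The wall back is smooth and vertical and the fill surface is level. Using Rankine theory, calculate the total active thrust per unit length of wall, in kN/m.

K_a = tan²(45° − φ/2) = 0.2486.
P_a = ½ K_a γ H² = 0.5 × 0.2486 × 18.7 × 7.4² = 127.3 kN/m.

127 kN/m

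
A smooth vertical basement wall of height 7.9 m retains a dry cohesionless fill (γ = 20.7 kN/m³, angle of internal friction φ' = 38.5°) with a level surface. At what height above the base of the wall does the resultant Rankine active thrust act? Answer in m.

2.63 m

K_a = 0.2327.
The pressure distribution is triangular, so the resultant acts at H/3 above the base = 7.9/3 = 2.633 m.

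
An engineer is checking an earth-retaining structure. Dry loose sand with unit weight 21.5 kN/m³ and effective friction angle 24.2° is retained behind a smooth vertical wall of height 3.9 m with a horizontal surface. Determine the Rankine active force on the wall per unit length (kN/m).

68.4 kN/m

K_a = tan²(45° − φ/2) = 0.4185.
P_a = ½ K_a γ H² = 0.5 × 0.4185 × 21.5 × 3.9² = 68.43 kN/m.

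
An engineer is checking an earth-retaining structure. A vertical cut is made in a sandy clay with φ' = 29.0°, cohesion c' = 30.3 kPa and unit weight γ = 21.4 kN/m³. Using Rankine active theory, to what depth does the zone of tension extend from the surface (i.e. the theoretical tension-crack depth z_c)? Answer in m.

K_a = tan²(45° − 29.0°/2) = 0.3470; √K_a = 0.5890.
The active pressure is zero where K_a γ z = 2c√K_a, so z_c = 2c/(γ√K_a) = 2×30.3/(21.4×0.5890) = 4.807 m.

4.81 m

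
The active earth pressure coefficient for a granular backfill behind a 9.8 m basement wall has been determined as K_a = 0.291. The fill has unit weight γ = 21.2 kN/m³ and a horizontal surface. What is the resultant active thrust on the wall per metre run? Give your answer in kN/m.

296 kN/m

P = ½ K_a γ H² = 0.5 × 0.291 × 21.2 × 9.8² = 296.2 kN/m.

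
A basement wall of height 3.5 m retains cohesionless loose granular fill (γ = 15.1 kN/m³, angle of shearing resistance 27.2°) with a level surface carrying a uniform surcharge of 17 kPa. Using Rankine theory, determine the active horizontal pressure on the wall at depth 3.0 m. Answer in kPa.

K_a = (1 − sin φ)/(1 + sin φ) = 0.3726.
σ_v = γz + q = 15.1 × 3.0 + 17 = 62.30 kPa.
σ_h = K_a σ_v = 0.3726 × 62.30 = 23.21 kPa.

23.2 kPa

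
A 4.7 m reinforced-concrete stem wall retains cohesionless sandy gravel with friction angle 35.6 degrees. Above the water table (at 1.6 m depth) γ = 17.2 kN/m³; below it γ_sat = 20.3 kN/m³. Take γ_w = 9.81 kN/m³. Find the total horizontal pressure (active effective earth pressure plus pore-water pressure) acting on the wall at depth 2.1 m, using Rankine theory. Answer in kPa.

13.6 kPa

K_a = (1 − sin φ)/(1 + sin φ) = 0.2641.
γ' = 20.3 − 9.81 = 10.49 kN/m³.
Effective vertical stress at 2.1 m: σ'_v = 17.2×1.6 + 10.49×0.500 = 32.77 kPa.
σ'_h = K_a σ'_v = 0.2641 × 32.77 = 8.654 kPa; u = γ_w × 0.500 = 4.905 kPa.
Total σ_h = 8.654 + 4.905 = 13.56 kPa.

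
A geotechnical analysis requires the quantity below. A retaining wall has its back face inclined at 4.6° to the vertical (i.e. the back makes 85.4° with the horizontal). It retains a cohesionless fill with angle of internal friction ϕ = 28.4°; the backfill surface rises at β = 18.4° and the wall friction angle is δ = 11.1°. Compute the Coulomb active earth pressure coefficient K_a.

0.485

K_a = sin²(α+φ) / [sin²α · sin(α−δ) · (1 + √{sin(φ+δ)sin(φ−β) / (sin(α−δ)sin(α+β))})²].
With α = 85.4°, φ = 28.4°, δ = 11.1°, β = 18.4°: K_a = 0.4847.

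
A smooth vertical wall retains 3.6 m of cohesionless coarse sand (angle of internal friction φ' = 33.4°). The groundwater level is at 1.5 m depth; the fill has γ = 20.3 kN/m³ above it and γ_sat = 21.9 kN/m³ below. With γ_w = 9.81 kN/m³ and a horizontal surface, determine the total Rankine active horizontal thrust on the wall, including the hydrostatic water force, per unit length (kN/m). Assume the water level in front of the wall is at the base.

54.5 kN/m

K_a = tan²(45° − φ/2) = 0.2899.
γ' = 21.9 − 9.81 = 12.09 kN/m³. Depth below WT = 2.1 m.
σ'_h at WT = K_a γ d_w = 8.828 kPa; at base = 8.828 + K_a γ' × 2.1 = 16.19 kPa.
P₁ (0–1.5 m) = ½×8.828×1.5 = 6.621. P₂ (1.5–3.6 m) = ½(8.828+16.19)×2.1 = 26.27.
P_w = ½ γ_w h₂² = 0.5×9.81×2.1² = 21.63. Total = 6.621+26.27+21.63 = 54.52 kN/m.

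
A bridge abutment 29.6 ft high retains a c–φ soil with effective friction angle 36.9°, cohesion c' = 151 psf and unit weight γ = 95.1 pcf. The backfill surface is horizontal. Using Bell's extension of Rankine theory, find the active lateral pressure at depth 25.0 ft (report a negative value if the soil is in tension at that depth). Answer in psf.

443 psf

K_a = (1 − sin φ)/(1 + sin φ) = 0.2497.
σ_a = K_a γ z − 2c√K_a = 0.2497×95.1×25.0 − 2×151×0.4997 = 442.7 psf.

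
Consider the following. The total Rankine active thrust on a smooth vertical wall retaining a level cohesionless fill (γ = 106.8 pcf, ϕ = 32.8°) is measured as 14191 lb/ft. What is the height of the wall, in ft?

29.9 ft

K_a = 0.2973. P_a = ½ K_a γ H² ⇒ H = √(2P_a/(K_a γ)).
H = √(2×14191/(0.2973×106.8)) = 29.90 ft.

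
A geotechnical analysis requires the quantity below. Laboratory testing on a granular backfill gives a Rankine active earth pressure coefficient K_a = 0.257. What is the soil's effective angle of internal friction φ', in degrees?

K_a = tan²(45° − φ/2) ⇒ 45° − φ/2 = arctan(√0.257) = 26.88°.
φ = 2(45° − 26.88°) = 36.23°.

36.2°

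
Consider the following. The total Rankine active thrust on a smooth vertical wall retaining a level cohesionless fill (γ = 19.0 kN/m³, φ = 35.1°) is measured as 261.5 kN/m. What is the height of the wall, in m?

K_a = 0.2698. P_a = ½ K_a γ H² ⇒ H = √(2P_a/(K_a γ)).
H = √(2×261.5/(0.2698×19.0)) = 10.10 m.

10.1 m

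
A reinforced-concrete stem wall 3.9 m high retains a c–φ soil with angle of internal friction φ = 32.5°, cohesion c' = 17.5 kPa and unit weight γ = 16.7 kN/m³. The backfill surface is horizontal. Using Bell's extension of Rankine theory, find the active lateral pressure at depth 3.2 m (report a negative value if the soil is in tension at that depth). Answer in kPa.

K_a = (1 − sin φ)/(1 + sin φ) = 0.3010.
σ_a = K_a γ z − 2c√K_a = 0.3010×16.7×3.2 − 2×17.5×0.5486 = -3.117 kPa.

-3.12 kPa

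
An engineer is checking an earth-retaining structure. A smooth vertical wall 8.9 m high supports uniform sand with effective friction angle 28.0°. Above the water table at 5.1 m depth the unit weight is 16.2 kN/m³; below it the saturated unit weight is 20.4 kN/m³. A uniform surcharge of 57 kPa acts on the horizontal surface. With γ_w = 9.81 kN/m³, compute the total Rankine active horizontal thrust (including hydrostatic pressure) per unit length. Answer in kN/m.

471 kN/m

K_a = tan²(45° − φ/2) = 0.3610.
γ' = 20.4 − 9.81 = 10.59 kN/m³. h₂ = H − d_w = 3.8 m.
σ'_h: at surface K_a·q = 20.58; at WT K_a(q+γd_w) = 50.41; at base K_a(q+γd_w+γ'h₂) = 64.94 kPa.
P₁ = ½(20.58+50.41)×5.1 = 181.0; P₂ = ½(50.41+64.94)×3.8 = 219.2; P_w = ½γ_w h₂² = 70.83.
Total = 181.0+219.2+70.83 = 471.0 kN/m.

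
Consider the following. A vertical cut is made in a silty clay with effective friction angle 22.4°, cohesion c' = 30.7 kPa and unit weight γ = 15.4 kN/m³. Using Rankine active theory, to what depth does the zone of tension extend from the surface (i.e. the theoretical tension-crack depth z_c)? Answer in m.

5.96 m

K_a = tan²(45° − 22.4°/2) = 0.4482; √K_a = 0.6694.
The active pressure is zero where K_a γ z = 2c√K_a, so z_c = 2c/(γ√K_a) = 2×30.7/(15.4×0.6694) = 5.956 m.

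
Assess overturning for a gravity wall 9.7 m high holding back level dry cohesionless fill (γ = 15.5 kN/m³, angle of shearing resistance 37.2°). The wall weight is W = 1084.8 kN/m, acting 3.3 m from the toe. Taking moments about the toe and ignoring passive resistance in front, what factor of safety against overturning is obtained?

K_a = tan²(45° − 37.2°/2) = 0.2464.
P_a = ½K_aγH² = 0.5×0.2464×15.5×9.7² = 179.7 kN/m, acting at H/3 = 3.233 m above the base.
Overturning moment M_o = P_a × H/3 = 179.7 × 3.233 = 581.0.
Resisting moment M_r = W × 3.3 = 1084.8 × 3.3 = 3580.
FS_overturning = M_r/M_o = 3580/581.0 = 6.162.

6.16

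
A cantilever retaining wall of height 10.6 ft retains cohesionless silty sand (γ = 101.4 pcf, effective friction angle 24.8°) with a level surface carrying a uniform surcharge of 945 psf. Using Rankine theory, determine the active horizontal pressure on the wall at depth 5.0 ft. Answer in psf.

K_a = (1 − sin φ)/(1 + sin φ) = 0.4090.
σ_v = γz + q = 101.4 × 5.0 + 945 = 1452 psf.
σ_h = K_a σ_v = 0.4090 × 1452 = 593.9 psf.

594 psf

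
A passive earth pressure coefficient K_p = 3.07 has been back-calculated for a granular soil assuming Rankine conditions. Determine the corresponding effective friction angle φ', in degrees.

30.6°

K_p = (1+sin φ)/(1−sin φ) ⇒ sin φ = (K_p − 1)/(K_p + 1) = 0.5086.
φ = arcsin(0.5086) = 30.57°.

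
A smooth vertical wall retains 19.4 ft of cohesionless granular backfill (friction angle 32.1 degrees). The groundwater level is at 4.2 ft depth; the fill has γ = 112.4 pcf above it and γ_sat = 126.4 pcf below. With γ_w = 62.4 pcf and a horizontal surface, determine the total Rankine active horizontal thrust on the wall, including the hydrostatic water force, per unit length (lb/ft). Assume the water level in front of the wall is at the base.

K_a = tan²(45° − φ/2) = 0.3060.
γ' = 126.4 − 62.4 = 64.00 pcf. Depth below WT = 15.2 ft.
σ'_h at WT = K_a γ d_w = 144.5 psf; at base = 144.5 + K_a γ' × 15.2 = 442.1 psf.
P₁ (0–4.2 ft) = ½×144.5×4.2 = 303.4. P₂ (4.2–19.4 ft) = ½(144.5+442.1)×15.2 = 4458.
P_w = ½ γ_w h₂² = 0.5×62.4×15.2² = 7208. Total = 303.4+4458+7208 = 11970 lb/ft.

12000 lb/ft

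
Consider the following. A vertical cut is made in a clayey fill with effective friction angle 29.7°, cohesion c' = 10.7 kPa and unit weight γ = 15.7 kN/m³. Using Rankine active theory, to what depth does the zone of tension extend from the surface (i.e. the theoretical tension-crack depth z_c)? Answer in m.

K_a = tan²(45° − 29.7°/2) = 0.3374; √K_a = 0.5808.
The active pressure is zero where K_a γ z = 2c√K_a, so z_c = 2c/(γ√K_a) = 2×10.7/(15.7×0.5808) = 2.347 m.

2.35 m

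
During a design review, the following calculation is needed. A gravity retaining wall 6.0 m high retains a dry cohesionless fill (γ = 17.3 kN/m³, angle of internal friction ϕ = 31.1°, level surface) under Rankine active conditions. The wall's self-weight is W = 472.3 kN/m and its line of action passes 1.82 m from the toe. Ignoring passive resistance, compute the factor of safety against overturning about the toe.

4.33

K_a = tan²(45° − 31.1°/2) = 0.3188.
P_a = ½K_aγH² = 0.5×0.3188×17.3×6.0² = 99.27 kN/m, acting at H/3 = 2.000 m above the base.
Overturning moment M_o = P_a × H/3 = 99.27 × 2.000 = 198.5.
Resisting moment M_r = W × 1.82 = 472.3 × 1.82 = 859.6.
FS_overturning = M_r/M_o = 859.6/198.5 = 4.329.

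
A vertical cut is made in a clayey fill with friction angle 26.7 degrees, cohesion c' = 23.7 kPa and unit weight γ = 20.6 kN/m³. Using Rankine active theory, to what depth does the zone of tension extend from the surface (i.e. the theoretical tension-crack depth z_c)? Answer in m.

K_a = tan²(45° − 26.7°/2) = 0.3800; √K_a = 0.6164.
The active pressure is zero where K_a γ z = 2c√K_a, so z_c = 2c/(γ√K_a) = 2×23.7/(20.6×0.6164) = 3.733 m.

3.73 m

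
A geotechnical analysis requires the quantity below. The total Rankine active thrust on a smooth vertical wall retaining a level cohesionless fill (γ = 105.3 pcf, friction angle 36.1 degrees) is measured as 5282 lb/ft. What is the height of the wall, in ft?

19.7 ft

K_a = 0.2585. P_a = ½ K_a γ H² ⇒ H = √(2P_a/(K_a γ)).
H = √(2×5282/(0.2585×105.3)) = 19.70 ft.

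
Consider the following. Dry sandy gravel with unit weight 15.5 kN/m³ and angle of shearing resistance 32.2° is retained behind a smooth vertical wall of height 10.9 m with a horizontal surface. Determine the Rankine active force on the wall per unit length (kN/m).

281 kN/m

K_a = tan²(45° − φ/2) = 0.3047.
P_a = ½ K_a γ H² = 0.5 × 0.3047 × 15.5 × 10.9² = 280.6 kN/m.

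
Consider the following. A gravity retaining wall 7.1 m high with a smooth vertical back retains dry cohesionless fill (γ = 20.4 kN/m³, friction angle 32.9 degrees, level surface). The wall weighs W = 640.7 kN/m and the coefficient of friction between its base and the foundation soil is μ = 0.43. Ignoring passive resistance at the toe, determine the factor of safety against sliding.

1.81

K_a = tan²(45° − 32.9°/2) = 0.2960.
P_a = ½K_aγH² = 0.5×0.2960×20.4×7.1² = 152.2 kN/m, acting at H/3 = 2.367 m above the base.
FS_sliding = μW / P_a = 0.43×640.7 / 152.2 = 1.810.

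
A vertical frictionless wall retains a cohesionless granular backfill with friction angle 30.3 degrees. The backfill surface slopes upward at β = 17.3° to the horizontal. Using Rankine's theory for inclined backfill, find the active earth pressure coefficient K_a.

K_a = cos β · (cos β − √(cos²β − cos²φ)) / (cos β + √(cos²β − cos²φ)).
cos β = 0.9548, cos φ = 0.8634, √(cos²β − cos²φ) = 0.4076.
K_a = 0.9548 × (0.9548 − 0.4076)/(0.9548 + 0.4076) = 0.3835.

0.383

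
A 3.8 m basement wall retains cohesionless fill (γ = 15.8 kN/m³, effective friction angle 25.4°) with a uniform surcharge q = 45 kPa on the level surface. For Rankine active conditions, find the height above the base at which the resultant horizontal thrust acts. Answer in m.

1.65 m

K_a = 0.3996.
Triangular part P₁ = ½K_aγH² = 45.59 at H/3 = 1.267 m; rectangular part P₂ = K_a q H = 68.34 at H/2 = 1.900 m.
ȳ = (P₁·1.267 + P₂·1.900)/(P₁+P₂) = 1.647 m.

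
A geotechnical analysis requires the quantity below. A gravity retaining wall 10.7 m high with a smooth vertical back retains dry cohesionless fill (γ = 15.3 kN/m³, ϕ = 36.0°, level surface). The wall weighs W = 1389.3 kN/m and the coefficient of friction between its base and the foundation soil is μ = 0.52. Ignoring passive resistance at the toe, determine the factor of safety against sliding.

3.18

K_a = tan²(45° − 36.0°/2) = 0.2596.
P_a = ½K_aγH² = 0.5×0.2596×15.3×10.7² = 227.4 kN/m, acting at H/3 = 3.567 m above the base.
FS_sliding = μW / P_a = 0.52×1389.3 / 227.4 = 3.177.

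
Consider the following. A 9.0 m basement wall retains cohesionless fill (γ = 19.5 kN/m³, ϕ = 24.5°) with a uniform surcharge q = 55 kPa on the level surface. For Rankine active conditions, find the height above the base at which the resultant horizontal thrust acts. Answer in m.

K_a = 0.4137.
Triangular part P₁ = ½K_aγH² = 326.7 at H/3 = 3.000 m; rectangular part P₂ = K_a q H = 204.8 at H/2 = 4.500 m.
ȳ = (P₁·3.000 + P₂·4.500)/(P₁+P₂) = 3.578 m.

3.58 m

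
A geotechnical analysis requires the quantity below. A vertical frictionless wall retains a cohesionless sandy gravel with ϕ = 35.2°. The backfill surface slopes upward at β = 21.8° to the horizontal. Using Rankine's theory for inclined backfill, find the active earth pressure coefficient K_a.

0.331

K_a = cos β · (cos β − √(cos²β − cos²φ)) / (cos β + √(cos²β − cos²φ)).
cos β = 0.9285, cos φ = 0.8171, √(cos²β − cos²φ) = 0.4409.
K_a = 0.9285 × (0.9285 − 0.4409)/(0.9285 + 0.4409) = 0.3306.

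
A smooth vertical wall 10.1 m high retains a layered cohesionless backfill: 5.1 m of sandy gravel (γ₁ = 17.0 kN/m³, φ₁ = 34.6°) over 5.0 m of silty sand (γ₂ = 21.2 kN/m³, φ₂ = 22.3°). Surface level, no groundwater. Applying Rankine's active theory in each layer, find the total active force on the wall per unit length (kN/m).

375 kN/m

K_a1 = tan²(45°−34.6°/2) = 0.2756; K_a2 = tan²(45°−22.3°/2) = 0.4498.
Layer 1: σ at base = K_a1 γ₁ h₁ = 23.90 kPa; P₁ = ½×23.90×5.1 = 60.94.
Layer 2: σ_v at top = γ₁h₁ = 86.70; σ_h top = K_a2×86.70 = 39.00; σ_h base = K_a2×(86.70+21.2×5.0) = 86.69.
P₂ = ½(39.00+86.69)×5.0 = 314.2. Total P_a = 60.94+314.2 = 375.2 kN/m.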